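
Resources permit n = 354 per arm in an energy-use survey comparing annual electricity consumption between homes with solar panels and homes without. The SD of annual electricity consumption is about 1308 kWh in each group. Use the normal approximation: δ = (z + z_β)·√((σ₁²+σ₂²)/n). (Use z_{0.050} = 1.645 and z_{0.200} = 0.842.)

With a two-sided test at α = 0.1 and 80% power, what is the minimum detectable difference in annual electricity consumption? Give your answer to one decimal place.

Minimum detectable difference ≈ 244.5 kWh

δ = (z_{α/2} + z_β) · √((σ₁²+σ₂²)/n)
  = (1.645 + 0.842) · √(3421728/354)
  = 2.487 · √9665.9
  = 2.487 · 98.3153
  = 244.5102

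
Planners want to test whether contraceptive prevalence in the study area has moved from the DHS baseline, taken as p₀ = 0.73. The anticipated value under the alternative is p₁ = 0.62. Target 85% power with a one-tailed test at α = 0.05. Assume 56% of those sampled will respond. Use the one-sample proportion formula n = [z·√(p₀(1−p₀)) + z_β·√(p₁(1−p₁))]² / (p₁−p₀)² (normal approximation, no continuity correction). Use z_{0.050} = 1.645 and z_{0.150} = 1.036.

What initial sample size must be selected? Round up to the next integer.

n = [z_α·√(p₀q₀) + z_β·√(p₁q₁)]² / (p₁ − p₀)²
  = [1.645·√(0.73·0.27) + 1.036·√(0.62·0.38)]² / (-0.11)²
  = [1.645·0.4440 + 1.036·0.4854]² / 0.0121
  = [1.2332]² / 0.0121
  = 125.68
Adjust for 56% response: 125.68 / 0.56 = 224.43.
Round up → n = 225.

n = 225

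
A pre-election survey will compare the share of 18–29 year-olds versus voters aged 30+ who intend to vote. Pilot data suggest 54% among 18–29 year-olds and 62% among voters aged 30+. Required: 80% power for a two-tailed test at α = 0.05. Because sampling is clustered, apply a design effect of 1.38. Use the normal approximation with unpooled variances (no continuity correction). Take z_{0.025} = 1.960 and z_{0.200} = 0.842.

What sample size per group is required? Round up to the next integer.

n = 820 per group

n = (z_{α/2} + z_β)² · [p₁(1−p₁) + p₂(1−p₂)] / (p₁ − p₂)²
  = (1.960 + 0.842)² · (0.54·0.46 + 0.62·0.38) / (-0.08)²
  = (2.802)² · (0.2484 + 0.2356) / 0.0064
  = 7.8512 · 0.4840 / 0.0064
  = 593.75
Design effect: 1.38 × 593.75 = 819.37.
Round up → n = 820 per group.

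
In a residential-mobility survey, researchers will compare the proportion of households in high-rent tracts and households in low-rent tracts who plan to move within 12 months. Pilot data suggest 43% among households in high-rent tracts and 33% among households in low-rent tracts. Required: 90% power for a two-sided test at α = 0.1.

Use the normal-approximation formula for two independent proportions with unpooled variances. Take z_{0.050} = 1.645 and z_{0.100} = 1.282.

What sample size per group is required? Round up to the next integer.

n = 400 per group

n = (z_{α/2} + z_β)² · [p₁(1−p₁) + p₂(1−p₂)] / (p₁ − p₂)²
  = (1.645 + 1.282)² · (0.43·0.57 + 0.33·0.67) / (0.10)²
  = (2.927)² · (0.2451 + 0.2211) / 0.0100
  = 8.5673 · 0.4662 / 0.0100
  = 399.41
Round up → n = 400 per group.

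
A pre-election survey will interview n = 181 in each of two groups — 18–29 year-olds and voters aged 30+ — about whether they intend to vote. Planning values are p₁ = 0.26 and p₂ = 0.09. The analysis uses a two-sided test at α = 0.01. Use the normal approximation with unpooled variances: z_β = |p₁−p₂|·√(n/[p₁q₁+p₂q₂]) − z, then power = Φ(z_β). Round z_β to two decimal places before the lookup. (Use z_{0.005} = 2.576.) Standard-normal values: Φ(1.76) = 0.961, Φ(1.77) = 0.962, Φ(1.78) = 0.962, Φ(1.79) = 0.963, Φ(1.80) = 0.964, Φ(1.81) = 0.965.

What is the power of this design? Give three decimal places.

Power ≈ 0.963

z_β = |p₁−p₂|·√(n/[p₁q₁+p₂q₂]) − z_{α/2}
    = 0.17 · √(181/0.2743) − 2.576
    = 0.17 · 25.6878 − 2.576
    = 4.3669 − 2.576 = 1.7909 → 1.79
Power = Φ(1.79) = 0.963.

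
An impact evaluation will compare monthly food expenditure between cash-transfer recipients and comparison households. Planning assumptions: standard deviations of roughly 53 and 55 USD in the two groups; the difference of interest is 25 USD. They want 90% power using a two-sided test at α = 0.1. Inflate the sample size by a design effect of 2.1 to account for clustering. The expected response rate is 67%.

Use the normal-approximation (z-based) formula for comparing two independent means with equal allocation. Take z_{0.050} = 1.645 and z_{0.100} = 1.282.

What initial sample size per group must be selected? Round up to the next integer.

n = 251 per group

n = (z_{α/2} + z_β)² · (σ₁² + σ₂²) / δ²
  = (1.645 + 1.282)² · (53² + 55² = 5834) / 25²
  = 8.5673 · 5834 / 625
  = 79.97
Design effect: 2.1 × 79.97 = 167.94.
Adjust for 67% response: 167.94 / 0.67 = 250.65.
Round up → n = 251 per group.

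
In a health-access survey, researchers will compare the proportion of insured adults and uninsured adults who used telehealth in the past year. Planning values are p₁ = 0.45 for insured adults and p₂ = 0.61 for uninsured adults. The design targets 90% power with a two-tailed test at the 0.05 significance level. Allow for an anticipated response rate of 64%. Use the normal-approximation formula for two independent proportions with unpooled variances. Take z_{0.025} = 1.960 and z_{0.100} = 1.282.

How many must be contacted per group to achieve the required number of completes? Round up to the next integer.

n = 312 per group

n = (z_{α/2} + z_β)² · [p₁(1−p₁) + p₂(1−p₂)] / (p₁ − p₂)²
  = (1.960 + 1.282)² · (0.45·0.55 + 0.61·0.39) / (-0.16)²
  = (3.242)² · (0.2475 + 0.2379) / 0.0256
  = 10.5106 · 0.4854 / 0.0256
  = 199.29
Adjust for 64% response: 199.29 / 0.64 = 311.39.
Round up → n = 312 per group.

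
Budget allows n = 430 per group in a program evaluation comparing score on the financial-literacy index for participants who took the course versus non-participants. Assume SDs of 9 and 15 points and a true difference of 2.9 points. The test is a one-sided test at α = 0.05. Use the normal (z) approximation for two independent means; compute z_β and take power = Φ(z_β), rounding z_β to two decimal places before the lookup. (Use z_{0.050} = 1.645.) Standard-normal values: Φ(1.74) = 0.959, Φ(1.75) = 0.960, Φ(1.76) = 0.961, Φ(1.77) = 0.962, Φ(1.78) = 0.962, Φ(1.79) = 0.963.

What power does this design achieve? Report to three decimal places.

Power ≈ 0.963

z_β = δ·√(n/(σ₁²+σ₂²)) − z_α
    = 2.9 · √(430/306) − 1.645
    = 2.9 · 1.18542 − 1.645
    = 3.4377 − 1.645 = 1.7927 → 1.79
Power = Φ(1.79) = 0.963.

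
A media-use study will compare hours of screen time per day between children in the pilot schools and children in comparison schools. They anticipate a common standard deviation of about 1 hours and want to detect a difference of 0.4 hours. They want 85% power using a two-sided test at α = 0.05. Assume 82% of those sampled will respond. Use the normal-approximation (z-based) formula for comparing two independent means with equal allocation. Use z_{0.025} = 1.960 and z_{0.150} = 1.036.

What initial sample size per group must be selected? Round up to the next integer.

n = (z_{α/2} + z_β)² · (σ₁² + σ₂²) / δ²
  = (1.960 + 1.036)² · (2·1² = 2) / 0.4²
  = 8.9760 · 2 / 0.16
  = 112.20
Adjust for 82% response: 112.20 / 0.82 = 136.83.
Round up → n = 137 per group.

n = 137 per group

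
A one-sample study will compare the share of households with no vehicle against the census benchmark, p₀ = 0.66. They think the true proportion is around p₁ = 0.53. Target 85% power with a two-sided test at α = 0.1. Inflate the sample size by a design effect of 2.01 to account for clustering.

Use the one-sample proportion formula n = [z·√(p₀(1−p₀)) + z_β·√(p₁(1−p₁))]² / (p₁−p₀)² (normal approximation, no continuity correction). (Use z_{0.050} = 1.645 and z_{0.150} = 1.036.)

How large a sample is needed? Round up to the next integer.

n = 200

n = [z_{α/2}·√(p₀q₀) + z_β·√(p₁q₁)]² / (p₁ − p₀)²
  = [1.645·√(0.66·0.34) + 1.036·√(0.53·0.47)]² / (-0.13)²
  = [1.645·0.4737 + 1.036·0.4991]² / 0.0169
  = [1.2963]² / 0.0169
  = 99.43
Design effect: 2.01 × 99.43 = 199.86.
Round up → n = 200.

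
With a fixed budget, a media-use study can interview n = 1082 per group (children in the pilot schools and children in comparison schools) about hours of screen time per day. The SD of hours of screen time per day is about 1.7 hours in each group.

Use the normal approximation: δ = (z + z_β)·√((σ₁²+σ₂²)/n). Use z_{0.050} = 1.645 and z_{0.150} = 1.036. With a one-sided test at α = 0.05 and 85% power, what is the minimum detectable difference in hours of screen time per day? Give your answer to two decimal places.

Minimum detectable difference ≈ 0.20 hours

δ = (z_α + z_β) · √((σ₁²+σ₂²)/n)
  = (1.645 + 1.036) · √(5.78/1082)
  = 2.681 · √0.00534
  = 2.681 · 0.0731
  = 0.1960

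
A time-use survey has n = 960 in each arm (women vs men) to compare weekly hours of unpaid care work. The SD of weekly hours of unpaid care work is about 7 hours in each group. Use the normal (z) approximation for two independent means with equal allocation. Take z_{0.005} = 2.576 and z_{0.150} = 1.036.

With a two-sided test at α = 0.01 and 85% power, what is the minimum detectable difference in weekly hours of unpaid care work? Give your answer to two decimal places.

Minimum detectable difference ≈ 1.15 hours

δ = (z_{α/2} + z_β) · √((σ₁²+σ₂²)/n)
  = (2.576 + 1.036) · √(98/960)
  = 3.612 · √0.10208
  = 3.612 · 0.3195
  = 1.1541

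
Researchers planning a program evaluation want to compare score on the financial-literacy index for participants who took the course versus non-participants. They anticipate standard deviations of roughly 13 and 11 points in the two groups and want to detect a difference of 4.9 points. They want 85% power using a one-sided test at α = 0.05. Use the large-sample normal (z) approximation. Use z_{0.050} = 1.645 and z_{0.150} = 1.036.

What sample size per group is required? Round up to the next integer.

n = (z_α + z_β)² · (σ₁² + σ₂²) / δ²
  = (1.645 + 1.036)² · (13² + 11² = 290) / 4.9²
  = 7.1878 · 290 / 24.01
  = 86.82
Round up → n = 87 per group.

n = 87 per group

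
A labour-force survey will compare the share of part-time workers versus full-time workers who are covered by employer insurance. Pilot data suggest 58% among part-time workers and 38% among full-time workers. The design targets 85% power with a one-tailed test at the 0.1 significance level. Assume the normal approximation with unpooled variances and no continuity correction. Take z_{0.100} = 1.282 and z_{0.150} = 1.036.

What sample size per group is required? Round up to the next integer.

n = 65 per group

n = (z_α + z_β)² · [p₁(1−p₁) + p₂(1−p₂)] / (p₁ − p₂)²
  = (1.282 + 1.036)² · (0.58·0.42 + 0.38·0.62) / (0.20)²
  = (2.318)² · (0.2436 + 0.2356) / 0.0400
  = 5.3731 · 0.4792 / 0.0400
  = 64.37
Round up → n = 65 per group.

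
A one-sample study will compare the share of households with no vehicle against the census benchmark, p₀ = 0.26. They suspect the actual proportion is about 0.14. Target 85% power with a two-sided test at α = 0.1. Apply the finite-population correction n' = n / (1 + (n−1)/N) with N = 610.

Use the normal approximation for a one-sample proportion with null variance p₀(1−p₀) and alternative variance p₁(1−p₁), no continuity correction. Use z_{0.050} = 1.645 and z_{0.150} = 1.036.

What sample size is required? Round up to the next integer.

n = 72

n = [z_{α/2}·√(p₀q₀) + z_β·√(p₁q₁)]² / (p₁ − p₀)²
  = [1.645·√(0.26·0.74) + 1.036·√(0.14·0.86)]² / (-0.12)²
  = [1.645·0.4386 + 1.036·0.3470]² / 0.0144
  = [1.0810]² / 0.0144
  = 81.15
Finite-population correction (N = 610): 81.15 / (1 + (81.15 − 1)/610) = 71.73.
Round up → n = 72.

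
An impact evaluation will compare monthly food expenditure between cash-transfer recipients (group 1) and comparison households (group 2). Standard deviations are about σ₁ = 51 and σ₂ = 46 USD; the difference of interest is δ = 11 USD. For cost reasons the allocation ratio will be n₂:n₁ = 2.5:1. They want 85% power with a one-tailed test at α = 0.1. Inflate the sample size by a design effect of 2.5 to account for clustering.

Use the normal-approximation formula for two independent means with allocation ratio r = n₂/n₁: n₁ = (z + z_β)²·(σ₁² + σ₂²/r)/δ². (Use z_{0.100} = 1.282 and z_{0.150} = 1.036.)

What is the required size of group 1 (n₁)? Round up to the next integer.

n₁ = 383

n₁ = (z_α + z_β)² · (σ₁² + σ₂²/r) / δ²
   = (1.282 + 1.036)² · (51² + 46²/2.5) / 11²
   = 5.3731 · (2601 + 846.4) / 121
   = 5.3731 · 3447.4 / 121
   = 153.09
Design effect: 2.5 × 153.09 = 382.71.
Round up → n₁ = 383; n₂ = r·n₁ = 2.5 × 383 = 958.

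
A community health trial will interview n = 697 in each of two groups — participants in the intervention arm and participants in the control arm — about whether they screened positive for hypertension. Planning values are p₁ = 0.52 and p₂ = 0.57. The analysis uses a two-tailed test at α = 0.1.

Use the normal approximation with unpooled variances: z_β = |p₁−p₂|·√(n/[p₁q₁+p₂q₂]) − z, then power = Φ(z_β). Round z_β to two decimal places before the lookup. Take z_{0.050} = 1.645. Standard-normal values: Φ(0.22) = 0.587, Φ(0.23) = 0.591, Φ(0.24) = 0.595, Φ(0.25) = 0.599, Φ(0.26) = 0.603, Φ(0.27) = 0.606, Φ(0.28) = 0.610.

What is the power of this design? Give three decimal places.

Power ≈ 0.591

z_β = |p₁−p₂|·√(n/[p₁q₁+p₂q₂]) − z_{α/2}
    = 0.05 · √(697/0.4947) − 1.645
    = 0.05 · 37.5358 − 1.645
    = 1.8768 − 1.645 = 0.2318 → 0.23
Power = Φ(0.23) = 0.591.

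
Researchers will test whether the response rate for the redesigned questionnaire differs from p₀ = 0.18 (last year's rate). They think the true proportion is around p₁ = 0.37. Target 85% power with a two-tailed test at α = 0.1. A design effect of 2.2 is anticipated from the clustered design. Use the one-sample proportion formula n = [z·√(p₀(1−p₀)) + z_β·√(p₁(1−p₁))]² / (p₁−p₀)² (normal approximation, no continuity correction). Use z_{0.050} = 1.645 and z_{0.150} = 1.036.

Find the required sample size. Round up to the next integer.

n = [z_{α/2}·√(p₀q₀) + z_β·√(p₁q₁)]² / (p₁ − p₀)²
  = [1.645·√(0.18·0.82) + 1.036·√(0.37·0.63)]² / (0.19)²
  = [1.645·0.3842 + 1.036·0.4828]² / 0.0361
  = [1.1322]² / 0.0361
  = 35.51
Design effect: 2.2 × 35.51 = 78.12.
Round up → n = 79.

n = 79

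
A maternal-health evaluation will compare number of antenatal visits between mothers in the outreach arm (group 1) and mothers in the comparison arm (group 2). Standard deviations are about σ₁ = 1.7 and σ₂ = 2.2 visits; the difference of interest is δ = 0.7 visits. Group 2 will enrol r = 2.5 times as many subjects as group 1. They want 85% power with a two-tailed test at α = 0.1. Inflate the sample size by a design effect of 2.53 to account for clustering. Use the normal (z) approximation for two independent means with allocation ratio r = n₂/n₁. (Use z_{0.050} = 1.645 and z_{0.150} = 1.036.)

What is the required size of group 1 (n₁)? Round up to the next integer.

n₁ = 180

n₁ = (z_{α/2} + z_β)² · (σ₁² + σ₂²/r) / δ²
   = (1.645 + 1.036)² · (1.7² + 2.2²/2.5) / 0.7²
   = 7.1878 · (2.89 + 1.936) / 0.49
   = 7.1878 · 4.826 / 0.49
   = 70.79
Design effect: 2.53 × 70.79 = 179.10.
Round up → n₁ = 180; n₂ = r·n₁ = 2.5 × 180 = 450.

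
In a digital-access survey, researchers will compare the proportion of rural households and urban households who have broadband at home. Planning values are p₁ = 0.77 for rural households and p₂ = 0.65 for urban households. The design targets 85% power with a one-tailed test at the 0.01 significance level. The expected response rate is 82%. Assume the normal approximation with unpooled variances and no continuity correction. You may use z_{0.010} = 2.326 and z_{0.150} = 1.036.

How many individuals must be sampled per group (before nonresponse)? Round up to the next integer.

n = (z_α + z_β)² · [p₁(1−p₁) + p₂(1−p₂)] / (p₁ − p₂)²
  = (2.326 + 1.036)² · (0.77·0.23 + 0.65·0.35) / (0.12)²
  = (3.362)² · (0.1771 + 0.2275) / 0.0144
  = 11.3030 · 0.4046 / 0.0144
  = 317.58
Adjust for 82% response: 317.58 / 0.82 = 387.30.
Round up → n = 388 per group.

n = 388 per group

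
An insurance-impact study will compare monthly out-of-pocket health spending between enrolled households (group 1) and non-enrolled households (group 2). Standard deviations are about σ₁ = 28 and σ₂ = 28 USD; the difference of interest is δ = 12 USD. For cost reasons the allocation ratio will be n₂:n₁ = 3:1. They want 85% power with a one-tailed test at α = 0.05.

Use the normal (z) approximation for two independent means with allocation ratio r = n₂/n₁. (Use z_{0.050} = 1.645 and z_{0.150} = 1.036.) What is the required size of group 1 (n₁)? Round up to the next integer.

n₁ = 53

n₁ = (z_α + z_β)² · (σ₁² + σ₂²/r) / δ²
   = (1.645 + 1.036)² · (28² + 28²/3) / 12²
   = 7.1878 · (784 + 261.3333) / 144
   = 7.1878 · 1045.3 / 144
   = 52.18
Round up → n₁ = 53; n₂ = r·n₁ = 3 × 53 = 159.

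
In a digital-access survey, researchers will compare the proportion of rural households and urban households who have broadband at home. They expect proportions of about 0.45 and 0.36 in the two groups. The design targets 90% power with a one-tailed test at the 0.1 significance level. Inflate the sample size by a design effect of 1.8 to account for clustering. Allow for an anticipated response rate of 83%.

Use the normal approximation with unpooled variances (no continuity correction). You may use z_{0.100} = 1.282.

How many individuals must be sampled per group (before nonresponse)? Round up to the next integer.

n = 842 per group

n = (z_α + z_β)² · [p₁(1−p₁) + p₂(1−p₂)] / (p₁ − p₂)²
  = (1.282 + 1.282)² · (0.45·0.55 + 0.36·0.64) / (0.09)²
  = (2.564)² · (0.2475 + 0.2304) / 0.0081
  = 6.5741 · 0.4779 / 0.0081
  = 387.87
Design effect: 1.8 × 387.87 = 698.17.
Adjust for 83% response: 698.17 / 0.83 = 841.17.
Round up → n = 842 per group.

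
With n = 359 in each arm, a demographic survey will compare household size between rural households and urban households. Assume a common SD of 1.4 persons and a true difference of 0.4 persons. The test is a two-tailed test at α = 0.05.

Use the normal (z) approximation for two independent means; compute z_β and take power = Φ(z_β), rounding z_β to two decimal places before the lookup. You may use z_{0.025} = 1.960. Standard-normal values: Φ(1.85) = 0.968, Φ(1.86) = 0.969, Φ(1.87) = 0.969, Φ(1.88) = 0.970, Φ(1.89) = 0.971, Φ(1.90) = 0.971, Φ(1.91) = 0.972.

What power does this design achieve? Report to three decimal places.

z_β = δ·√(n/(σ₁²+σ₂²)) − z_{α/2}
    = 0.4 · √(359/3.92) − 1.960
    = 0.4 · 9.56983 − 1.960
    = 3.8279 − 1.960 = 1.8679 → 1.87
Power = Φ(1.87) = 0.969.

Power ≈ 0.969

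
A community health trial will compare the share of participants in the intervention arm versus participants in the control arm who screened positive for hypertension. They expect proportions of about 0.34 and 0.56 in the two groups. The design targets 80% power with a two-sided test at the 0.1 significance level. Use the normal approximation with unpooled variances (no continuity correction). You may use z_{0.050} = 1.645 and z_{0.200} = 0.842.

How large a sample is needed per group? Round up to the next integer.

n = 61 per group

n = (z_{α/2} + z_β)² · [p₁(1−p₁) + p₂(1−p₂)] / (p₁ − p₂)²
  = (1.645 + 0.842)² · (0.34·0.66 + 0.56·0.44) / (-0.22)²
  = (2.487)² · (0.2244 + 0.2464) / 0.0484
  = 6.1852 · 0.4708 / 0.0484
  = 60.16
Round up → n = 61 per group.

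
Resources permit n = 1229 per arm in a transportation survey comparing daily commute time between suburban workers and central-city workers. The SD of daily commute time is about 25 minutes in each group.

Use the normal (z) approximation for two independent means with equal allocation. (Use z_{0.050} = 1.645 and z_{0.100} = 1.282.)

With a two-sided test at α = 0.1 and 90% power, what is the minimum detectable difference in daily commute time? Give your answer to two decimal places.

δ = (z_{α/2} + z_β) · √((σ₁²+σ₂²)/n)
  = (1.645 + 1.282) · √(1250/1229)
  = 2.927 · √1.0171
  = 2.927 · 1.0085
  = 2.9519

Minimum detectable difference ≈ 2.95 minutes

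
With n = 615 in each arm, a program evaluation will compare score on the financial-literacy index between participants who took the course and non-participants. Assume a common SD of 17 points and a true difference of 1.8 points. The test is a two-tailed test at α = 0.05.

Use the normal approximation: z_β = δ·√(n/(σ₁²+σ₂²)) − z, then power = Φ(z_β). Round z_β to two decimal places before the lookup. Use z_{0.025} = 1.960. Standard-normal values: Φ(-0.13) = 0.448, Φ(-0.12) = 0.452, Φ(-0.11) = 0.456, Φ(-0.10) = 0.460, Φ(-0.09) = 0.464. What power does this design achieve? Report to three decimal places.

Power ≈ 0.460

z_β = δ·√(n/(σ₁²+σ₂²)) − z_{α/2}
    = 1.8 · √(615/578) − 1.960
    = 1.8 · 1.03151 − 1.960
    = 1.8567 − 1.960 = -0.1033 → -0.10
Power = Φ(-0.10) = 0.460.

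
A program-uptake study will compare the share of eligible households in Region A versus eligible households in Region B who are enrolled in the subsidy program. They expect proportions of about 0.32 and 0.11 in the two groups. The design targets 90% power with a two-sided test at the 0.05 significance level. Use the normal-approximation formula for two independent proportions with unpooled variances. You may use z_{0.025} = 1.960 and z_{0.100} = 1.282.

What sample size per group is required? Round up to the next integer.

n = 76 per group

n = (z_{α/2} + z_β)² · [p₁(1−p₁) + p₂(1−p₂)] / (p₁ − p₂)²
  = (1.960 + 1.282)² · (0.32·0.68 + 0.11·0.89) / (0.21)²
  = (3.242)² · (0.2176 + 0.0979) / 0.0441
  = 10.5106 · 0.3155 / 0.0441
  = 75.19
Round up → n = 76 per group.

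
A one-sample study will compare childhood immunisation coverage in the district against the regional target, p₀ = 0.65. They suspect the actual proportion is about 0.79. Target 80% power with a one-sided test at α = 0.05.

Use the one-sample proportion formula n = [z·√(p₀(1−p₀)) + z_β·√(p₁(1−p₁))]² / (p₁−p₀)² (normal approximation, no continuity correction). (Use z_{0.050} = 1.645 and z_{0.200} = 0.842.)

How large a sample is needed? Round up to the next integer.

n = 65

n = [z_α·√(p₀q₀) + z_β·√(p₁q₁)]² / (p₁ − p₀)²
  = [1.645·√(0.65·0.35) + 0.842·√(0.79·0.21)]² / (0.14)²
  = [1.645·0.4770 + 0.842·0.4073]² / 0.0196
  = [1.1276]² / 0.0196
  = 64.87
Round up → n = 65.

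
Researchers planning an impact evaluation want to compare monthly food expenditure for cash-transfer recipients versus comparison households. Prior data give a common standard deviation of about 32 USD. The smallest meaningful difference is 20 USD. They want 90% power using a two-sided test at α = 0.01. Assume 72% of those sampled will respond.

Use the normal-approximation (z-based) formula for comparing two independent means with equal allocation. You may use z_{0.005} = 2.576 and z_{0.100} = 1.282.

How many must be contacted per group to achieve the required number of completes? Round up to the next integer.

n = 106 per group

n = (z_{α/2} + z_β)² · (σ₁² + σ₂²) / δ²
  = (2.576 + 1.282)² · (2·32² = 2048) / 20²
  = 14.8842 · 2048 / 400
  = 76.21
Adjust for 72% response: 76.21 / 0.72 = 105.84.
Round up → n = 106 per group.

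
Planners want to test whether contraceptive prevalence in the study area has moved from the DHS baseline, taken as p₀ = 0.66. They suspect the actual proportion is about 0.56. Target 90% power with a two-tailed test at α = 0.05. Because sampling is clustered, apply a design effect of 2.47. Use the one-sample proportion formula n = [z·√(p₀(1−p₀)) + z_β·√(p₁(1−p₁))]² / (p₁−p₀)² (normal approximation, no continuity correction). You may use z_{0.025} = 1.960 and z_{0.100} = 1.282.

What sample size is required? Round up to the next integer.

n = 605

n = [z_{α/2}·√(p₀q₀) + z_β·√(p₁q₁)]² / (p₁ − p₀)²
  = [1.960·√(0.66·0.34) + 1.282·√(0.56·0.44)]² / (-0.10)²
  = [1.960·0.4737 + 1.282·0.4964]² / 0.0100
  = [1.5648]² / 0.0100
  = 244.87
Design effect: 2.47 × 244.87 = 604.83.
Round up → n = 605.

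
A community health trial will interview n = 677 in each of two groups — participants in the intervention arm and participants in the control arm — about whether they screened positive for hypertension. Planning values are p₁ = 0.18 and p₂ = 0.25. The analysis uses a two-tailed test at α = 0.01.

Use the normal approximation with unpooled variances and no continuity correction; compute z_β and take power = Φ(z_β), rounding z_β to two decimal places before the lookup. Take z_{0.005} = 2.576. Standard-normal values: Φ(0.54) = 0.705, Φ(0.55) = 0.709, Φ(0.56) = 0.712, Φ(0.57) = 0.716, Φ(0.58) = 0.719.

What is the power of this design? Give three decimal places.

Power ≈ 0.716

z_β = |p₁−p₂|·√(n/[p₁q₁+p₂q₂]) − z_{α/2}
    = 0.07 · √(677/0.3351) − 2.576
    = 0.07 · 44.9477 − 2.576
    = 3.1463 − 2.576 = 0.5703 → 0.57
Power = Φ(0.57) = 0.716.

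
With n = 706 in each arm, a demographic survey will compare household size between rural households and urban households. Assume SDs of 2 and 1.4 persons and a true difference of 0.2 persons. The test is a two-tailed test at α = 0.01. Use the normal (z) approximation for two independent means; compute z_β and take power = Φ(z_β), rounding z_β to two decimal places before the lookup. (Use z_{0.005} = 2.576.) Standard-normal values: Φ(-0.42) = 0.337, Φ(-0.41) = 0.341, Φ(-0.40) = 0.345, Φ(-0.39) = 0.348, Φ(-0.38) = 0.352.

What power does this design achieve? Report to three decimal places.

Power ≈ 0.345

z_β = δ·√(n/(σ₁²+σ₂²)) − z_{α/2}
    = 0.2 · √(706/5.96) − 2.576
    = 0.2 · 10.88377 − 2.576
    = 2.1768 − 2.576 = -0.3992 → -0.40
Power = Φ(-0.40) = 0.345.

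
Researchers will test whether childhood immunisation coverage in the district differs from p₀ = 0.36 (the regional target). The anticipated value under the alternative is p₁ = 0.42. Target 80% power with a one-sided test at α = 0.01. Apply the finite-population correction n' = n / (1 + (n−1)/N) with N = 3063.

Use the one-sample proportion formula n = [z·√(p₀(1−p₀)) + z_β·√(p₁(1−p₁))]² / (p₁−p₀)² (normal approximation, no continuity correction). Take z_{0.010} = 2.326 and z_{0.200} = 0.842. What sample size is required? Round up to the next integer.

n = 538

n = [z_α·√(p₀q₀) + z_β·√(p₁q₁)]² / (p₁ − p₀)²
  = [2.326·√(0.36·0.64) + 0.842·√(0.42·0.58)]² / (0.06)²
  = [2.326·0.4800 + 0.842·0.4936]² / 0.0036
  = [1.5321]² / 0.0036
  = 652.00
Finite-population correction (N = 3063): 652.00 / (1 + (652.00 − 1)/3063) = 537.71.
Round up → n = 538.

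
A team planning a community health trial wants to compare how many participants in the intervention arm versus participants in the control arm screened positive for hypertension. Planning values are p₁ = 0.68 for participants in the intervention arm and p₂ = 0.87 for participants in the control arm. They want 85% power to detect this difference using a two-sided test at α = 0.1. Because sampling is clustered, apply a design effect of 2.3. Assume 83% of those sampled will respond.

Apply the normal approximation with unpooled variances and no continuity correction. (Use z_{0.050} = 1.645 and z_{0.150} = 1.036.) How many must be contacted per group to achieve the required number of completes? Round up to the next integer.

n = 183 per group

n = (z_{α/2} + z_β)² · [p₁(1−p₁) + p₂(1−p₂)] / (p₁ − p₂)²
  = (1.645 + 1.036)² · (0.68·0.32 + 0.87·0.13) / (-0.19)²
  = (2.681)² · (0.2176 + 0.1131) / 0.0361
  = 7.1878 · 0.3307 / 0.0361
  = 65.84
Design effect: 2.3 × 65.84 = 151.44.
Adjust for 83% response: 151.44 / 0.83 = 182.46.
Round up → n = 183 per group.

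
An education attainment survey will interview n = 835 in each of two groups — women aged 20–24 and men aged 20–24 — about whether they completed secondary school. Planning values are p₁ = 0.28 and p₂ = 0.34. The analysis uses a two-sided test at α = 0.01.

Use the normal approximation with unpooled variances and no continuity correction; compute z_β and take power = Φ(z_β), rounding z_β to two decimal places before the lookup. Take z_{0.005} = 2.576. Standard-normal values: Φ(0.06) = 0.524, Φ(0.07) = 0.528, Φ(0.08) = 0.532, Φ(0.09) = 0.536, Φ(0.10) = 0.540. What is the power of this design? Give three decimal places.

Power ≈ 0.532

z_β = |p₁−p₂|·√(n/[p₁q₁+p₂q₂]) − z_{α/2}
    = 0.06 · √(835/0.4260) − 2.576
    = 0.06 · 44.2729 − 2.576
    = 2.6564 − 2.576 = 0.0804 → 0.08
Power = Φ(0.08) = 0.532.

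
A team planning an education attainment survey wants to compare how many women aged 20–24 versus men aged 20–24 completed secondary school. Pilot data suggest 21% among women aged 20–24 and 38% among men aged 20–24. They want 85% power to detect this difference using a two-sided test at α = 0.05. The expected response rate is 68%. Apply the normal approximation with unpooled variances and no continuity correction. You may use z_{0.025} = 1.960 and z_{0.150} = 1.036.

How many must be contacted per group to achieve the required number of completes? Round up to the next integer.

n = (z_{α/2} + z_β)² · [p₁(1−p₁) + p₂(1−p₂)] / (p₁ − p₂)²
  = (1.960 + 1.036)² · (0.21·0.79 + 0.38·0.62) / (-0.17)²
  = (2.996)² · (0.1659 + 0.2356) / 0.0289
  = 8.9760 · 0.4015 / 0.0289
  = 124.70
Adjust for 68% response: 124.70 / 0.68 = 183.38.
Round up → n = 184 per group.

n = 184 per group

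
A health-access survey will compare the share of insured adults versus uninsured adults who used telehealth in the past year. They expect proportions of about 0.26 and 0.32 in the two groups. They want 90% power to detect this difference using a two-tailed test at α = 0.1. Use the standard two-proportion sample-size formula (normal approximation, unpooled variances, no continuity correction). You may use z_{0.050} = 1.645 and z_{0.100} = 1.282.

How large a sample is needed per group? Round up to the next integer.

n = (z_{α/2} + z_β)² · [p₁(1−p₁) + p₂(1−p₂)] / (p₁ − p₂)²
  = (1.645 + 1.282)² · (0.26·0.74 + 0.32·0.68) / (-0.06)²
  = (2.927)² · (0.1924 + 0.2176) / 0.0036
  = 8.5673 · 0.4100 / 0.0036
  = 975.72
Round up → n = 976 per group.

n = 976 per group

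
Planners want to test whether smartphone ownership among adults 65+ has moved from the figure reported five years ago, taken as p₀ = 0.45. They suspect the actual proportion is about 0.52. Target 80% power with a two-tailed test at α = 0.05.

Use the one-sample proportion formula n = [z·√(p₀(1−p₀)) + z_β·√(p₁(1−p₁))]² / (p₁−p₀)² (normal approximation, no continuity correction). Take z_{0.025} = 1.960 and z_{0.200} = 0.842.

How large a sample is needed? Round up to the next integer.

n = [z_{α/2}·√(p₀q₀) + z_β·√(p₁q₁)]² / (p₁ − p₀)²
  = [1.960·√(0.45·0.55) + 0.842·√(0.52·0.48)]² / (0.07)²
  = [1.960·0.4975 + 0.842·0.4996]² / 0.0049
  = [1.3958]² / 0.0049
  = 397.58
Round up → n = 398.

n = 398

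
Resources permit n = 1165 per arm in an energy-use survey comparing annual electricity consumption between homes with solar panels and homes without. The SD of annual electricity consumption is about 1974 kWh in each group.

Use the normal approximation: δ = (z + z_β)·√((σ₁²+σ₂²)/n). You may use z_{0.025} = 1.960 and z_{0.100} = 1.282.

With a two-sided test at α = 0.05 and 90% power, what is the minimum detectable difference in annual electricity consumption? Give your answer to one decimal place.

Minimum detectable difference ≈ 265.2 kWh

δ = (z_{α/2} + z_β) · √((σ₁²+σ₂²)/n)
  = (1.960 + 1.282) · √(7793352/1165)
  = 3.242 · √6689.6
  = 3.242 · 81.7898
  = 265.1626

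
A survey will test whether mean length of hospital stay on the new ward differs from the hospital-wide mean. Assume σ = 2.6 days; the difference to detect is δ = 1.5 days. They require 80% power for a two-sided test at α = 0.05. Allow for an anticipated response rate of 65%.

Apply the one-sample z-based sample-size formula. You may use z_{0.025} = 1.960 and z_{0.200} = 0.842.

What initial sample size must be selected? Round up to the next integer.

n = (z_{α/2} + z_β)² · σ² / δ²
  = (1.960 + 0.842)² · 2.6² / 1.5²
  = 7.8512 · 6.76 / 2.25
  = 23.59
Adjust for 65% response: 23.59 / 0.65 = 36.29.
Round up → n = 37.

n = 37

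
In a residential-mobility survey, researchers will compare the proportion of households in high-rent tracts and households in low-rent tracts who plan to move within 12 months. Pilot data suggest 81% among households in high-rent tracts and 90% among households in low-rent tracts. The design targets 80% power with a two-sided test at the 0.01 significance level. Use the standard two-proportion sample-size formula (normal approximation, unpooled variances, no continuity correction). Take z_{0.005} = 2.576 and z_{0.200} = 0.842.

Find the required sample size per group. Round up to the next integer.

n = 352 per group

n = (z_{α/2} + z_β)² · [p₁(1−p₁) + p₂(1−p₂)] / (p₁ − p₂)²
  = (2.576 + 0.842)² · (0.81·0.19 + 0.90·0.10) / (-0.09)²
  = (3.418)² · (0.1539 + 0.0900) / 0.0081
  = 11.6827 · 0.2439 / 0.0081
  = 351.78
Round up → n = 352 per group.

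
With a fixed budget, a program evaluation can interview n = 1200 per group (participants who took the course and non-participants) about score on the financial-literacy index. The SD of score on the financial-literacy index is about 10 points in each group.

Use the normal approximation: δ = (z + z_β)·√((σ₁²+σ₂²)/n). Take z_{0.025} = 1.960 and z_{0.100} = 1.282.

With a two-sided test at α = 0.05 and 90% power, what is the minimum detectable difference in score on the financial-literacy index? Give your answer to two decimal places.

δ = (z_{α/2} + z_β) · √((σ₁²+σ₂²)/n)
  = (1.960 + 1.282) · √(200/1200)
  = 3.242 · √0.16667
  = 3.242 · 0.4082
  = 1.3235

Minimum detectable difference ≈ 1.32 points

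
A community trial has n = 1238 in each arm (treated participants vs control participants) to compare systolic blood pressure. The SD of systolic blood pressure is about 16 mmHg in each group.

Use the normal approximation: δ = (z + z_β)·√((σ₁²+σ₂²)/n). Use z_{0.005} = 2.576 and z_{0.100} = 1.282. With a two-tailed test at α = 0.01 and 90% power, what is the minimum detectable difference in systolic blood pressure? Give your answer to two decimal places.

δ = (z_{α/2} + z_β) · √((σ₁²+σ₂²)/n)
  = (2.576 + 1.282) · √(512/1238)
  = 3.858 · √0.41357
  = 3.858 · 0.6431
  = 2.4811

Minimum detectable difference ≈ 2.48 mmHg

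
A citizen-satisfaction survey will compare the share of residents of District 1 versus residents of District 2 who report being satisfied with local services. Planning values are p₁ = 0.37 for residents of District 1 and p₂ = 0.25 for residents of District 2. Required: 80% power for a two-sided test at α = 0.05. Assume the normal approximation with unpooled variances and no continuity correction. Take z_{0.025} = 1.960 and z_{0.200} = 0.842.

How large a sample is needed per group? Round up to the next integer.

n = 230 per group

n = (z_{α/2} + z_β)² · [p₁(1−p₁) + p₂(1−p₂)] / (p₁ − p₂)²
  = (1.960 + 0.842)² · (0.37·0.63 + 0.25·0.75) / (0.12)²
  = (2.802)² · (0.2331 + 0.1875) / 0.0144
  = 7.8512 · 0.4206 / 0.0144
  = 229.32
Round up → n = 230 per group.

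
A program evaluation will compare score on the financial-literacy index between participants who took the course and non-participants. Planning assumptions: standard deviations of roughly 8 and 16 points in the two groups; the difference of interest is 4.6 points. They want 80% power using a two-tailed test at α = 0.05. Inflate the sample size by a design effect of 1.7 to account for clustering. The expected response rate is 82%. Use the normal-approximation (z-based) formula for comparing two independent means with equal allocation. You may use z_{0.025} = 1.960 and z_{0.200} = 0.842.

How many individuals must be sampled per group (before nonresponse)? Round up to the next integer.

n = (z_{α/2} + z_β)² · (σ₁² + σ₂²) / δ²
  = (1.960 + 0.842)² · (8² + 16² = 320) / 4.6²
  = 7.8512 · 320 / 21.16
  = 118.73
Design effect: 1.7 × 118.73 = 201.85.
Adjust for 82% response: 201.85 / 0.82 = 246.15.
Round up → n = 247 per group.

n = 247 per group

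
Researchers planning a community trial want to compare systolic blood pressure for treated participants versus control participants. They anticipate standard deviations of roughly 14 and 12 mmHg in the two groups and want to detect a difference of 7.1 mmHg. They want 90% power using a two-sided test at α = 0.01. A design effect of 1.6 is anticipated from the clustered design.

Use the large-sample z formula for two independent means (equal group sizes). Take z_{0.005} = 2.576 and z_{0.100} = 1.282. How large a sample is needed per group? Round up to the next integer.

n = (z_{α/2} + z_β)² · (σ₁² + σ₂²) / δ²
  = (2.576 + 1.282)² · (14² + 12² = 340) / 7.1²
  = 14.8842 · 340 / 50.41
  = 100.39
Design effect: 1.6 × 100.39 = 160.62.
Round up → n = 161 per group.

n = 161 per group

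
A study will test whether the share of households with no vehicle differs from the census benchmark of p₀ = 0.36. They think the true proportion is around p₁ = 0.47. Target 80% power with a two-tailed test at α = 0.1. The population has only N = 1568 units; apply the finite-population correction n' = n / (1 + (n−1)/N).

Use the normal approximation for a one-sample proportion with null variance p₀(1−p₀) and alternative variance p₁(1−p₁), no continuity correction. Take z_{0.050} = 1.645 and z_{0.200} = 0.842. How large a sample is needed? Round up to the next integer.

n = 113

n = [z_{α/2}·√(p₀q₀) + z_β·√(p₁q₁)]² / (p₁ − p₀)²
  = [1.645·√(0.36·0.64) + 0.842·√(0.47·0.53)]² / (0.11)²
  = [1.645·0.4800 + 0.842·0.4991]² / 0.0121
  = [1.2098]² / 0.0121
  = 120.97
Finite-population correction (N = 1568): 120.97 / (1 + (120.97 − 1)/1568) = 112.37.
Round up → n = 113.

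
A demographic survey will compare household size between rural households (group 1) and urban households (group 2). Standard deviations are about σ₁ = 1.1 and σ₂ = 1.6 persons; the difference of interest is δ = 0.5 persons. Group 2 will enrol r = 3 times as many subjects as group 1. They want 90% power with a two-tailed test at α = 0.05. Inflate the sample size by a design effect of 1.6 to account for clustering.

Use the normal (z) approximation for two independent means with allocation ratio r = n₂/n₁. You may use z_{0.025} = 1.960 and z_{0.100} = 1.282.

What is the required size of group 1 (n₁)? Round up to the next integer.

n₁ = (z_{α/2} + z_β)² · (σ₁² + σ₂²/r) / δ²
   = (1.960 + 1.282)² · (1.1² + 1.6²/3) / 0.5²
   = 10.5106 · (1.21 + 0.85333) / 0.25
   = 10.5106 · 2.0633 / 0.25
   = 86.75
Design effect: 1.6 × 86.75 = 138.80.
Round up → n₁ = 139; n₂ = r·n₁ = 3 × 139 = 417.

n₁ = 139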